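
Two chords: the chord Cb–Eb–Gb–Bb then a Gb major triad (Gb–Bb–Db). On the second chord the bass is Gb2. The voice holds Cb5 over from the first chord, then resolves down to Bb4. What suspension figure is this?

4–3 suspension.

At the second chord the bass is Gb2. The suspended Cb5 lies a fourth above the bass; after resolving down by step to Bb4, the interval above the bass becomes a third.
Suspension figures are named by those two intervals: 4–3.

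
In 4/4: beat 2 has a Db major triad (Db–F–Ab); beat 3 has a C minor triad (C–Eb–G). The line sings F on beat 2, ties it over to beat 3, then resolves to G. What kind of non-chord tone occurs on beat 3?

Retardation.

The harmony at that moment is C minor triad (C, Eb, G); F is not a chord tone.
It is held over (the same pitch as the preceding F) and left by step up to G.
Held over from the previous chord and resolving up by step — a retardation.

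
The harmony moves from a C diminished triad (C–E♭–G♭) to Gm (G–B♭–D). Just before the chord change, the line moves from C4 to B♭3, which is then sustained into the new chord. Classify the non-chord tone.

B♭3 is an anticipation.

The harmony at that moment is C diminished triad (C, E♭, G♭); B♭3 is not a chord tone.
It is approached by step down from C4 and then sustained as the same pitch into the next harmony.
Arriving early and becoming a chord tone when the harmony changes — an anticipation.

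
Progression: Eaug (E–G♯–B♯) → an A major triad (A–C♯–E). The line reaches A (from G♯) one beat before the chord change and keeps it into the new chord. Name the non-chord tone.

The harmony at that moment is E augmented triad (E, G♯, B♯); A is not a chord tone.
It is approached by step up from G♯ and then sustained as the same pitch into the next harmony.
Arriving early and becoming a chord tone when the harmony changes — an anticipation.

A is an anticipation.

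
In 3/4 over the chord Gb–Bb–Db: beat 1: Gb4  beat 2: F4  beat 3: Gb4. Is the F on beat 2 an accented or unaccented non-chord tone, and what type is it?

The harmony at that moment is Gb major triad (Gb, Bb, Db); F4 is not a chord tone.
It is approached by step down from Gb4 and left by step up to Gb4.
Step away and step back to the same note — a neighbor tone (lower neighbor).
It falls on a weak beat, so it is unaccented.

Unaccented neighbor tone.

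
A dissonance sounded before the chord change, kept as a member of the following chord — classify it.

Anticipation.

Approach: ahead of the chord change (typically by step), so it is dissonant against the current harmony. Departure: none — the same pitch is restated or held and is a chord tone of the new harmony.
Dissonant first, consonant once the harmony catches up: the note simply arrives early — an anticipation. (The reverse timing, consonant first and dissonant after the change, would be a suspension or retardation.)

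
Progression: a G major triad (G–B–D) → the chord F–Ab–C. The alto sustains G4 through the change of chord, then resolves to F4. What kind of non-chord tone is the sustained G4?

G4 is a suspension.

The harmony at that moment is F minor triad (F, Ab, C); G4 is not a chord tone.
It is held over (the same pitch as the preceding G4) and left by step down to F4.
Held over from the previous chord and resolving down by step — a suspension.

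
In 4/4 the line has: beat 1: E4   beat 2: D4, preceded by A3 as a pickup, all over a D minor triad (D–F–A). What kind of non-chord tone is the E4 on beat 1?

The harmony at that moment is D minor triad (D, F, A); E4 is not a chord tone.
It is approached by leap up from A3 and left by step down to D4.
Leap in, step out, metrically accented — an appoggiatura.

Appoggiatura.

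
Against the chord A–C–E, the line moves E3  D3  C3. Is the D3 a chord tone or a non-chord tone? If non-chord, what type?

Non-chord tone — a passing tone.

The harmony at that moment is A minor triad (A, C, E); D3 is not a chord tone.
It is approached by step down from E3 and left by step down to C3.
Step in, step out in the same direction — a passing tone.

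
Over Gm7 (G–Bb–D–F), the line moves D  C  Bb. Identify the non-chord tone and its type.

C is a passing tone.

The harmony at that moment is G minor seventh chord (G, Bb, D, F); C is not a chord tone.
It is approached by step down from D and left by step down to Bb.
Step in, step out in the same direction — a passing tone.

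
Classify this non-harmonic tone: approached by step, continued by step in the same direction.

Approach: by step. Departure: by step, continuing in the same direction.
Stepwise on both sides with no change of direction means the note fills in the space between two different chord tones — a passing tone. (Had it turned back to its starting note it would be a neighbor tone instead.)

Passing tone.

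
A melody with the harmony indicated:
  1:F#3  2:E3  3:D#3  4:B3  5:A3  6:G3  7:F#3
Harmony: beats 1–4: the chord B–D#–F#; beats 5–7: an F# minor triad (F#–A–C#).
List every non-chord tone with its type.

E3 (beat 2) — passing tone; G3 (beat 6) — passing tone.

The harmony at that moment is B major triad (B, D#, F#); E3 is not a chord tone.
It is approached by step down from F#3 and left by step down to D#3.
Step in, step out in the same direction — a passing tone.
The harmony at that moment is F# minor triad (F#, A, C#); G3 is not a chord tone.
It is approached by step down from A3 and left by step down to F#3.
Step in, step out in the same direction — a passing tone.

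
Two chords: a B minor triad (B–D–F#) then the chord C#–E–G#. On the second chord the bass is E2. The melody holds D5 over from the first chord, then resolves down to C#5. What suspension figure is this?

At the second chord the bass is E2. The suspended D5 lies a seventh above the bass; after resolving down by step to C#5, the interval above the bass becomes a sixth.
Suspension figures are named by those two intervals: 7–6.

7–6 suspension.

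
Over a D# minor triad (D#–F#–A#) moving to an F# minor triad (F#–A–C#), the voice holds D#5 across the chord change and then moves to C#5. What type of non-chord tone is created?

D#5 is a suspension.

The harmony at that moment is F# minor triad (F#, A, C#); D#5 is not a chord tone.
It is held over (the same pitch as the preceding D#5) and left by step down to C#5.
Held over from the previous chord and resolving down by step — a suspension.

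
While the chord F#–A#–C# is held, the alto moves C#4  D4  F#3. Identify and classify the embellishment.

The harmony at that moment is F# major triad (F#, A#, C#); D4 is not a chord tone.
It is approached by step up from C#4 and left by leap down to F#3.
Step in, leap out — an escape tone.

D4 is an escape tone.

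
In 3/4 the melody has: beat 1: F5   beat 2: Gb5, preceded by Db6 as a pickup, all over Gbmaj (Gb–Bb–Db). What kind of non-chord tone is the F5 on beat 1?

Appoggiatura.

The harmony at that moment is Gb major triad (Gb, Bb, Db); F5 is not a chord tone.
It is approached by leap down from Db6 and left by step up to Gb5.
Leap in, step out, metrically accented — an appoggiatura.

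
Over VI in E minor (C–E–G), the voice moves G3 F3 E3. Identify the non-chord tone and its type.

F3 is a passing tone.

The harmony at that moment is C major triad (C, E, G); F3 is not a chord tone.
It is approached by step down from G3 and left by step down to E3.
Step in, step out in the same direction — a passing tone.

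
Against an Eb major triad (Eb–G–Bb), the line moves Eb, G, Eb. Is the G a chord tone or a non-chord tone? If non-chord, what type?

Eb major triad contains Eb, G, Bb; G is the third, so it is a chord tone.

Chord tone (the third of Eb major triad).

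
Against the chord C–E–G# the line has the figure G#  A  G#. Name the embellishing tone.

A is a neighbor tone.

The harmony at that moment is C augmented triad (C, E, G#); A is not a chord tone.
It is approached by step up from G# and left by step down to G#.
Step away and step back to the same note — a neighbor tone (upper neighbor).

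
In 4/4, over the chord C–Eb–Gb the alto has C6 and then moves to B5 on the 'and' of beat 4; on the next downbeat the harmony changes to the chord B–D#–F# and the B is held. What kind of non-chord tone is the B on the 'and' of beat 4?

The harmony at that moment is C diminished triad (C, Eb, Gb); B5 is not a chord tone.
It is approached by step down from C6 and then sustained as the same pitch into the next harmony.
Arriving early and becoming a chord tone when the harmony changes — an anticipation.

Anticipation.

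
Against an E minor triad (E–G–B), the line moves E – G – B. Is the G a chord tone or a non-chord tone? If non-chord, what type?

E minor triad contains E, G, B; G is the third, so it is a chord tone.

Chord tone (the third of E minor triad).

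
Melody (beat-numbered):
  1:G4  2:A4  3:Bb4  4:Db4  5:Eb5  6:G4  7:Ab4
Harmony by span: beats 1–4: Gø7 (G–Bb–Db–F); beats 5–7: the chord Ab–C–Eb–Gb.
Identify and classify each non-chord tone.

The harmony at that moment is G half-diminished seventh chord (G, Bb, Db, F); A4 is not a chord tone.
It is approached by step up from G4 and left by step up to Bb4.
Step in, step out in the same direction — a passing tone.
The harmony at that moment is Ab dominant seventh chord (Ab, C, Eb, Gb); G4 is not a chord tone.
It is approached by leap down from Eb5 and left by step up to Ab4.
Leap in, step out — an appoggiatura.

A4 (beat 2) — passing tone; G4 (beat 6) — appoggiatura.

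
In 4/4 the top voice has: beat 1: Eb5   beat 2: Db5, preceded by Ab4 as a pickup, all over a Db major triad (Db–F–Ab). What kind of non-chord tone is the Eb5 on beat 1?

Appoggiatura.

The harmony at that moment is Db major triad (Db, F, Ab); Eb5 is not a chord tone.
It is approached by leap up from Ab4 and left by step down to Db5.
Leap in, step out, metrically accented — an appoggiatura.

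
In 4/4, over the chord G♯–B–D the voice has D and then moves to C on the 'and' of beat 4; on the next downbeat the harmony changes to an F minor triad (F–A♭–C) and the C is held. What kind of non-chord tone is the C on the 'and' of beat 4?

The harmony at that moment is G♯ diminished triad (G♯, B, D); C is not a chord tone.
It is approached by step down from D and then sustained as the same pitch into the next harmony.
Arriving early and becoming a chord tone when the harmony changes — an anticipation.

Anticipation.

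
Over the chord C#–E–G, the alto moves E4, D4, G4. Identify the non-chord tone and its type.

D4 is an escape tone.

The harmony at that moment is C# diminished triad (C#, E, G); D4 is not a chord tone.
It is approached by step down from E4 and left by leap up to G4.
Step in, leap out — an escape tone.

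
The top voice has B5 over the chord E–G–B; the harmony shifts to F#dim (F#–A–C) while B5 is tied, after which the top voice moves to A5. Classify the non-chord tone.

The harmony at that moment is F# diminished triad (F#, A, C); B5 is not a chord tone.
It is held over (the same pitch as the preceding B5) and left by step down to A5.
Held over from the previous chord and resolving down by step — a suspension.

B5 is a suspension.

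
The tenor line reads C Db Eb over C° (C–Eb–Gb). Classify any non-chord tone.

Db is a passing tone.

The harmony at that moment is C diminished triad (C, Eb, Gb); Db is not a chord tone.
It is approached by step up from C and left by step up to Eb.
Step in, step out in the same direction — a passing tone.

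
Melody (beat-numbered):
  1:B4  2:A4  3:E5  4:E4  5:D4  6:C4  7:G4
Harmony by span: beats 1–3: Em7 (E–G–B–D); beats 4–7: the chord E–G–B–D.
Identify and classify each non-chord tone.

A4 (beat 2) — escape tone; C4 (beat 6) — escape tone.

The harmony at that moment is E minor seventh chord (E, G, B, D); A4 is not a chord tone.
It is approached by step down from B4 and left by leap up to E5.
Step in, leap out — an escape tone.
The harmony at that moment is E minor seventh chord (E, G, B, D); C4 is not a chord tone.
It is approached by step down from D4 and left by leap up to G4.
Step in, leap out — an escape tone.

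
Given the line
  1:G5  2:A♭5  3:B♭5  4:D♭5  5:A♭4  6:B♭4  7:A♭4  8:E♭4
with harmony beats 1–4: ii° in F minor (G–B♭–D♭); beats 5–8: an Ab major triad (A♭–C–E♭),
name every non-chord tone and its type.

The harmony at that moment is G diminished triad (G, B♭, D♭); A♭5 is not a chord tone.
It is approached by step up from G5 and left by step up to B♭5.
Step in, step out in the same direction — a passing tone.
The harmony at that moment is A♭ major triad (A♭, C, E♭); B♭4 is not a chord tone.
It is approached by step up from A♭4 and left by step down to A♭4.
Step away and step back to the same note — a neighbor tone (upper neighbor).

A♭5 (beat 2) — passing tone; B♭4 (beat 6) — neighbor tone.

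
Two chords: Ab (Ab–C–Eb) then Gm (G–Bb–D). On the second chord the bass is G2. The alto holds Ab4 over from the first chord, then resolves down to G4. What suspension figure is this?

At the second chord the bass is G2. The suspended Ab4 lies a ninth above the bass; after resolving down by step to G4, the interval above the bass becomes an octave.
Suspension figures are named by those two intervals: 9–8.

9–8 suspension.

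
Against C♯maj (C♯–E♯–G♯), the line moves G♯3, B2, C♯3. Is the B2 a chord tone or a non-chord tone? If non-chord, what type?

The harmony at that moment is C♯ major triad (C♯, E♯, G♯); B2 is not a chord tone.
It is approached by leap down from G♯3 and left by step up to C♯3.
Leap in, step out — an appoggiatura.

Non-chord tone — an appoggiatura.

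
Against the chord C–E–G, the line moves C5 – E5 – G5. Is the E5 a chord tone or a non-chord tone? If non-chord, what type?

Chord tone (the third of C major triad).

C major triad contains C, E, G; E is the third, so it is a chord tone.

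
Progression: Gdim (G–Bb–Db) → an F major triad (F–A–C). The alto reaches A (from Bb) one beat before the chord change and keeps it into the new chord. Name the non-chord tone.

A is an anticipation.

The harmony at that moment is G diminished triad (G, Bb, Db); A is not a chord tone.
It is approached by step down from Bb and then sustained as the same pitch into the next harmony.
Arriving early and becoming a chord tone when the harmony changes — an anticipation.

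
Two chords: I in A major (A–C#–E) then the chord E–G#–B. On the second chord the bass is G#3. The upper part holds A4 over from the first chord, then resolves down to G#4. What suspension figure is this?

9–8 suspension.

At the second chord the bass is G#3. The suspended A4 lies a ninth above the bass; after resolving down by step to G#4, the interval above the bass becomes an octave.
Suspension figures are named by those two intervals: 9–8.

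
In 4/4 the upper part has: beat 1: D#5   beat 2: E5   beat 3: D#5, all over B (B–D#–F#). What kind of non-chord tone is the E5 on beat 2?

Upper neighbor tone.

The harmony at that moment is B major triad (B, D#, F#); E5 is not a chord tone.
It is approached by step up from D#5 and left by step down to D#5.
Step away and step back to the same note — a neighbor tone (upper neighbor).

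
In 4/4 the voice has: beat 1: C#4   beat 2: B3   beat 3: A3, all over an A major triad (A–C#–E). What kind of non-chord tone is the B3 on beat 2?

Passing tone.

The harmony at that moment is A major triad (A, C#, E); B3 is not a chord tone.
It is approached by step down from C#4 and left by step down to A3.
Step in, step out in the same direction — a passing tone.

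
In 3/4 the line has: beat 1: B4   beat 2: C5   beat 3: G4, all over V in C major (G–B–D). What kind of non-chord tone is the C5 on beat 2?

Escape tone.

The harmony at that moment is G major triad (G, B, D); C5 is not a chord tone.
It is approached by step up from B4 and left by leap down to G4.
Step in, leap out, on a weak beat — an escape tone.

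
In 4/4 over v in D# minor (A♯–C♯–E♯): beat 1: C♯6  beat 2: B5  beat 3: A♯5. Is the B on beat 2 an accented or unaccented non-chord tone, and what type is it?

The harmony at that moment is A♯ minor triad (A♯, C♯, E♯); B5 is not a chord tone.
It is approached by step down from C♯6 and left by step down to A♯5.
Step in, step out in the same direction — a passing tone.
It falls on a weak beat, so it is unaccented.

Unaccented passing tone.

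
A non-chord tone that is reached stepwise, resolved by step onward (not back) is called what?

Approach: by step. Departure: by step, continuing in the same direction.
Stepwise on both sides with no change of direction means the note fills in the space between two different chord tones — a passing tone. (Had it turned back to its starting note it would be a neighbor tone instead.)

Passing tone.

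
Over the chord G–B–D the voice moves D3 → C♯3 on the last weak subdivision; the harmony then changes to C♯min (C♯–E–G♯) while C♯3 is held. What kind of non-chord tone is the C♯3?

The harmony at that moment is G major triad (G, B, D); C♯3 is not a chord tone.
It is approached by step down from D3 and then sustained as the same pitch into the next harmony.
Arriving early and becoming a chord tone when the harmony changes — an anticipation.

C♯3 is an anticipation.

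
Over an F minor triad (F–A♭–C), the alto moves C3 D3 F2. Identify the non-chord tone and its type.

The harmony at that moment is F minor triad (F, A♭, C); D3 is not a chord tone.
It is approached by step up from C3 and left by leap down to F2.
Step in, leap out — an escape tone.

D3 is an escape tone.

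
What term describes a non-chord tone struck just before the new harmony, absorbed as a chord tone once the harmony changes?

Approach: ahead of the chord change (typically by step), so it is dissonant against the current harmony. Departure: none — the same pitch is restated or held and is a chord tone of the new harmony.
Dissonant first, consonant once the harmony catches up: the note simply arrives early — an anticipation. (The reverse timing, consonant first and dissonant after the change, would be a suspension or retardation.)

Anticipation.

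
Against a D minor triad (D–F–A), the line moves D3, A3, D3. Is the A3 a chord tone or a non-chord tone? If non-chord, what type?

D minor triad contains D, F, A; A is the fifth, so it is a chord tone.

Chord tone (the fifth of D minor triad).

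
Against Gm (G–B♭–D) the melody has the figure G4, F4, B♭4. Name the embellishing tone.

F4 is an escape tone.

The harmony at that moment is G minor triad (G, B♭, D); F4 is not a chord tone.
It is approached by step down from G4 and left by leap up to B♭4.
Step in, leap out — an escape tone.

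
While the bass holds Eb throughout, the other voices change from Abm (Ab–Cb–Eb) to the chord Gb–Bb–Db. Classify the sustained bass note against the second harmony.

Pedal tone (pedal point).

The harmony at that moment is Gb major triad (Gb, Bb, Db); Eb is not a chord tone.
It is held over (the same pitch as the preceding Eb) and then sustained as the same pitch into the next harmony.
Sustained through a change of harmony — a pedal tone.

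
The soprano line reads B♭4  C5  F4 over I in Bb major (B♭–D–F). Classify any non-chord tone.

The harmony at that moment is B♭ major triad (B♭, D, F); C5 is not a chord tone.
It is approached by step up from B♭4 and left by leap down to F4.
Step in, leap out — an escape tone.

C5 is an escape tone.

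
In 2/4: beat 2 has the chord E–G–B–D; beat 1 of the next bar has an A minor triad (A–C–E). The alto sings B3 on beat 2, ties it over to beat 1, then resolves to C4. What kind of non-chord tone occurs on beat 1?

The harmony at that moment is A minor triad (A, C, E); B3 is not a chord tone.
It is held over (the same pitch as the preceding B3) and left by step up to C4.
Held over from the previous chord and resolving up by step — a retardation.

Retardation.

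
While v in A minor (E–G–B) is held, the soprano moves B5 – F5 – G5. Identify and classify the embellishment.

The harmony at that moment is E minor triad (E, G, B); F5 is not a chord tone.
It is approached by leap down from B5 and left by step up to G5.
Leap in, step out — an appoggiatura.

F5 is an appoggiatura.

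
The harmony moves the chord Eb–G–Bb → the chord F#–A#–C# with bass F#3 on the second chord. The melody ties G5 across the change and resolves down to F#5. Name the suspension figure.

At the second chord the bass is F#3. The suspended G5 lies a ninth above the bass; after resolving down by step to F#5, the interval above the bass becomes an octave.
Suspension figures are named by those two intervals: 9–8.

9–8 suspension.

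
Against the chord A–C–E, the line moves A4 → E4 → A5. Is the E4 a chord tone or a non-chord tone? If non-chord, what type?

Chord tone (the fifth of A minor triad).

A minor triad contains A, C, E; E is the fifth, so it is a chord tone.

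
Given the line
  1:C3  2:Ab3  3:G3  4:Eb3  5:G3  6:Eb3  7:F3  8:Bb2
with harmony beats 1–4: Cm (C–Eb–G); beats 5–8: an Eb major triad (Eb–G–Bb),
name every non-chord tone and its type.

Ab3 (beat 2) — appoggiatura; F3 (beat 7) — escape tone.

The harmony at that moment is C minor triad (C, Eb, G); Ab3 is not a chord tone.
It is approached by leap up from C3 and left by step down to G3.
Leap in, step out — an appoggiatura.
The harmony at that moment is Eb major triad (Eb, G, Bb); F3 is not a chord tone.
It is approached by step up from Eb3 and left by leap down to Bb2.
Step in, leap out — an escape tone.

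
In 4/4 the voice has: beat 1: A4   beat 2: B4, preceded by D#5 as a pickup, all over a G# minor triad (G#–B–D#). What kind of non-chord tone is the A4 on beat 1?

The harmony at that moment is G# minor triad (G#, B, D#); A4 is not a chord tone.
It is approached by leap down from D#5 and left by step up to B4.
Leap in, step out, metrically accented — an appoggiatura.

Appoggiatura.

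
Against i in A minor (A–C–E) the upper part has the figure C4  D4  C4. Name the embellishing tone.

The harmony at that moment is A minor triad (A, C, E); D4 is not a chord tone.
It is approached by step up from C4 and left by step down to C4.
Step away and step back to the same note — a neighbor tone (upper neighbor).

D4 is a neighbor tone.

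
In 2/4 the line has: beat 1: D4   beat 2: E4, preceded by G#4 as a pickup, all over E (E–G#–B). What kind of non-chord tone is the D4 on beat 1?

The harmony at that moment is E major triad (E, G#, B); D4 is not a chord tone.
It is approached by leap down from G#4 and left by step up to E4.
Leap in, step out, metrically accented — an appoggiatura.

Appoggiatura.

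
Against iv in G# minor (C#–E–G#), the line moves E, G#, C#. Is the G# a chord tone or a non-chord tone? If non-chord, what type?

C# minor triad contains C#, E, G#; G# is the fifth, so it is a chord tone.

Chord tone (the fifth of C# minor triad).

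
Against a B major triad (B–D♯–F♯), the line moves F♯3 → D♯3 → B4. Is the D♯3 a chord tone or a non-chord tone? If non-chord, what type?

Chord tone (the third of B major triad).

B major triad contains B, D♯, F♯; D♯ is the third, so it is a chord tone.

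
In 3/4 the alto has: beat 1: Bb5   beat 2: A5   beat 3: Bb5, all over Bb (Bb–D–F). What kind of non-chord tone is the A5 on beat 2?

Lower neighbor tone.

The harmony at that moment is Bb major triad (Bb, D, F); A5 is not a chord tone.
It is approached by step down from Bb5 and left by step up to Bb5.
Step away and step back to the same note — a neighbor tone (lower neighbor).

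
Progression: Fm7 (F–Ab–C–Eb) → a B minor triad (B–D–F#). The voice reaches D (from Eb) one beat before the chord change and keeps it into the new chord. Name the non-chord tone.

D is an anticipation.

The harmony at that moment is F minor seventh chord (F, Ab, C, Eb); D is not a chord tone.
It is approached by step down from Eb and then sustained as the same pitch into the next harmony.
Arriving early and becoming a chord tone when the harmony changes — an anticipation.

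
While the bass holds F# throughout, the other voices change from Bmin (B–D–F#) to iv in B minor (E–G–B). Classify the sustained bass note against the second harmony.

Pedal tone (pedal point).

The harmony at that moment is E minor triad (E, G, B); F# is not a chord tone.
It is held over (the same pitch as the preceding F#) and then sustained as the same pitch into the next harmony.
Sustained through a change of harmony — a pedal tone.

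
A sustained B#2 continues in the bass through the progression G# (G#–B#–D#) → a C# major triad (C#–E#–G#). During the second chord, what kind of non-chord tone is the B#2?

Pedal tone (pedal point).

The harmony at that moment is C# major triad (C#, E#, G#); B#2 is not a chord tone.
It is held over (the same pitch as the preceding B#2) and then sustained as the same pitch into the next harmony.
Sustained through a change of harmony — a pedal tone.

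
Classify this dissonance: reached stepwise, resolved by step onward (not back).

Approach: by step. Departure: by step, continuing in the same direction.
Stepwise on both sides with no change of direction means the note fills in the space between two different chord tones — a passing tone. (Had it turned back to its starting note it would be a neighbor tone instead.)

Passing tone.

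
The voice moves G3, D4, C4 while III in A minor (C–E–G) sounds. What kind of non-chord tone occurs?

D4 is an appoggiatura.

The harmony at that moment is C major triad (C, E, G); D4 is not a chord tone.
It is approached by leap up from G3 and left by step down to C4.
Leap in, step out — an appoggiatura.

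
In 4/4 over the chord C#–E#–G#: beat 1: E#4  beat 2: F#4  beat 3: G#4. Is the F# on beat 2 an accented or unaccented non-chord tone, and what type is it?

The harmony at that moment is C# major triad (C#, E#, G#); F#4 is not a chord tone.
It is approached by step up from E#4 and left by step up to G#4.
Step in, step out in the same direction — a passing tone.
It falls on a weak beat, so it is unaccented.

Unaccented passing tone.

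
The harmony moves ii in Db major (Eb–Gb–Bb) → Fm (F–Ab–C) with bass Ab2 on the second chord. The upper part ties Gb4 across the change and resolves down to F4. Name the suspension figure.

7–6 suspension.

At the second chord the bass is Ab2. The suspended Gb4 lies a seventh above the bass; after resolving down by step to F4, the interval above the bass becomes a sixth.
Suspension figures are named by those two intervals: 7–6.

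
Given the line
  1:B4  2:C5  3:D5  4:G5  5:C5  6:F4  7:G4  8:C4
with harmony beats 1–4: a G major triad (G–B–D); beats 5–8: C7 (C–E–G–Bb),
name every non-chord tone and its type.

C5 (beat 2) — passing tone; F4 (beat 6) — appoggiatura.

The harmony at that moment is G major triad (G, B, D); C5 is not a chord tone.
It is approached by step up from B4 and left by step up to D5.
Step in, step out in the same direction — a passing tone.
The harmony at that moment is C dominant seventh chord (C, E, G, Bb); F4 is not a chord tone.
It is approached by leap down from C5 and left by step up to G4.
Leap in, step out — an appoggiatura.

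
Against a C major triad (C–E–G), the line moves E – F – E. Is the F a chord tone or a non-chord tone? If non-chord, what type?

Non-chord tone — a neighbor tone.

The harmony at that moment is C major triad (C, E, G); F is not a chord tone.
It is approached by step up from E and left by step down to E.
Step away and step back to the same note — a neighbor tone (upper neighbor).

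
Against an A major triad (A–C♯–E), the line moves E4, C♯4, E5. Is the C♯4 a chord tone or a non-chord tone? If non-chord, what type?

Chord tone (the third of A major triad).

A major triad contains A, C♯, E; C♯ is the third, so it is a chord tone.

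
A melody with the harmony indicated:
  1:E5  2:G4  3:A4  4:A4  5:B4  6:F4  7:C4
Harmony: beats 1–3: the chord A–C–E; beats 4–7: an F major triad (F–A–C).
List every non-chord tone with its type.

The harmony at that moment is A minor triad (A, C, E); G4 is not a chord tone.
It is approached by leap down from E5 and left by step up to A4.
Leap in, step out — an appoggiatura.
The harmony at that moment is F major triad (F, A, C); B4 is not a chord tone.
It is approached by step up from A4 and left by leap down to F4.
Step in, leap out — an escape tone.

G4 (beat 2) — appoggiatura; B4 (beat 5) — escape tone.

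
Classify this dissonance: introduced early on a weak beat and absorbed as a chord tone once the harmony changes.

Anticipation.

Approach: ahead of the chord change (typically by step), so it is dissonant against the current harmony. Departure: none — the same pitch is restated or held and is a chord tone of the new harmony.
Dissonant first, consonant once the harmony catches up: the note simply arrives early — an anticipation. (The reverse timing, consonant first and dissonant after the change, would be a suspension or retardation.)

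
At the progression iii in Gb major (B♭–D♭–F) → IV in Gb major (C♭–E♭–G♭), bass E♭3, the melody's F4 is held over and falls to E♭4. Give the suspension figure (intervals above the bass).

9–8 suspension.

At the second chord the bass is E♭3. The suspended F4 lies a ninth above the bass; after resolving down by step to E♭4, the interval above the bass becomes an octave.
Suspension figures are named by those two intervals: 9–8.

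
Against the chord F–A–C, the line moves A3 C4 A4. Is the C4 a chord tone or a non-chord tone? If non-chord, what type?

Chord tone (the fifth of F major triad).

F major triad contains F, A, C; C is the fifth, so it is a chord tone.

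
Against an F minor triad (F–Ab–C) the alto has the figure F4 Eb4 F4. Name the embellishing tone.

Eb4 is a neighbor tone.

The harmony at that moment is F minor triad (F, Ab, C); Eb4 is not a chord tone.
It is approached by step down from F4 and left by step up to F4.
Step away and step back to the same note — a neighbor tone (lower neighbor).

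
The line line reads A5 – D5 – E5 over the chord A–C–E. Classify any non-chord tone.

The harmony at that moment is A minor triad (A, C, E); D5 is not a chord tone.
It is approached by leap down from A5 and left by step up to E5.
Leap in, step out — an appoggiatura.

D5 is an appoggiatura.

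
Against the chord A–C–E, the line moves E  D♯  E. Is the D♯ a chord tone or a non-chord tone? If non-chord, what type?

Non-chord tone — a neighbor tone.

The harmony at that moment is A minor triad (A, C, E); D♯ is not a chord tone.
It is approached by step down from E and left by step up to E.
Step away and step back to the same note — a neighbor tone (lower neighbor).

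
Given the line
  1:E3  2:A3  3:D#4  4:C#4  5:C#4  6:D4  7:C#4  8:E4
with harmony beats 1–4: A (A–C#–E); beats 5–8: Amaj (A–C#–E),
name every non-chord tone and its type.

D#4 (beat 3) — appoggiatura; D4 (beat 6) — neighbor tone.

The harmony at that moment is A major triad (A, C#, E); D#4 is not a chord tone.
It is approached by leap up from A3 and left by step down to C#4.
Leap in, step out — an appoggiatura.
The harmony at that moment is A major triad (A, C#, E); D4 is not a chord tone.
It is approached by step up from C#4 and left by step down to C#4.
Step away and step back to the same note — a neighbor tone (upper neighbor).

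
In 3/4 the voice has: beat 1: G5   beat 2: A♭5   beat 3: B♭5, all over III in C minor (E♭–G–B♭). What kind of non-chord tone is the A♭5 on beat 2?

The harmony at that moment is E♭ major triad (E♭, G, B♭); A♭5 is not a chord tone.
It is approached by step up from G5 and left by step up to B♭5.
Step in, step out in the same direction — a passing tone.

Passing tone.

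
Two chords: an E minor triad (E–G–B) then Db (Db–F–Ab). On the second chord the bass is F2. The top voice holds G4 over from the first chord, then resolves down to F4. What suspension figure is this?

At the second chord the bass is F2. The suspended G4 lies a ninth above the bass; after resolving down by step to F4, the interval above the bass becomes an octave.
Suspension figures are named by those two intervals: 9–8.

9–8 suspension.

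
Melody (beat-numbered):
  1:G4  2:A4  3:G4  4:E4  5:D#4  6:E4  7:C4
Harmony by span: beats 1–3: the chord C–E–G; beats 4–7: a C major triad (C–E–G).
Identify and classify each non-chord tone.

A4 (beat 2) — neighbor tone; D#4 (beat 5) — neighbor tone.

The harmony at that moment is C major triad (C, E, G); A4 is not a chord tone.
It is approached by step up from G4 and left by step down to G4.
Step away and step back to the same note — a neighbor tone (upper neighbor).
The harmony at that moment is C major triad (C, E, G); D#4 is not a chord tone.
It is approached by step down from E4 and left by step up to E4.
Step away and step back to the same note — a neighbor tone (lower neighbor).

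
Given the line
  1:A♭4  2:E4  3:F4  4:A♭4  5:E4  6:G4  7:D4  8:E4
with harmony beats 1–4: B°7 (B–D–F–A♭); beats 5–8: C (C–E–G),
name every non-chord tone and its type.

The harmony at that moment is B diminished seventh chord (B, D, F, A♭); E4 is not a chord tone.
It is approached by leap down from A♭4 and left by step up to F4.
Leap in, step out — an appoggiatura.
The harmony at that moment is C major triad (C, E, G); D4 is not a chord tone.
It is approached by leap down from G4 and left by step up to E4.
Leap in, step out — an appoggiatura.

E4 (beat 2) — appoggiatura; D4 (beat 7) — appoggiatura.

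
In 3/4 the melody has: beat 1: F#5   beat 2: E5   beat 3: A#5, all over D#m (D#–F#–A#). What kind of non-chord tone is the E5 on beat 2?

The harmony at that moment is D# minor triad (D#, F#, A#); E5 is not a chord tone.
It is approached by step down from F#5 and left by leap up to A#5.
Step in, leap out, on a weak beat — an escape tone.

Escape tone.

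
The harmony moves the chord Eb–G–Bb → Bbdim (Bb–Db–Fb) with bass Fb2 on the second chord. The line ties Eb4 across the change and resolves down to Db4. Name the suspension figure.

7–6 suspension.

At the second chord the bass is Fb2. The suspended Eb4 lies a seventh above the bass; after resolving down by step to Db4, the interval above the bass becomes a sixth.
Suspension figures are named by those two intervals: 7–6.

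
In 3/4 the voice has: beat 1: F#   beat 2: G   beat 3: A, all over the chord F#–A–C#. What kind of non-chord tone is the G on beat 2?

The harmony at that moment is F# minor triad (F#, A, C#); G is not a chord tone.
It is approached by step up from F# and left by step up to A.
Step in, step out in the same direction — a passing tone.

Passing tone.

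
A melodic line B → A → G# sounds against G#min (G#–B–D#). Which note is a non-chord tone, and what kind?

The harmony at that moment is G# minor triad (G#, B, D#); A is not a chord tone.
It is approached by step down from B and left by step down to G#.
Step in, step out in the same direction — a passing tone.

A is a passing tone.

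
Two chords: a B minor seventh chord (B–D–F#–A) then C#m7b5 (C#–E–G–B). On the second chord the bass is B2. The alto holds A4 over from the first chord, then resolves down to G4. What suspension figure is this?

At the second chord the bass is B2. The suspended A4 lies a seventh above the bass; after resolving down by step to G4, the interval above the bass becomes a sixth.
Suspension figures are named by those two intervals: 7–6.

7–6 suspension.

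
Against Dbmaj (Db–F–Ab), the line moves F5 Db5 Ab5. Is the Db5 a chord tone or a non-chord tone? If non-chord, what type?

Db major triad contains Db, F, Ab; Db is the root, so it is a chord tone.

Chord tone (the root of Db major triad).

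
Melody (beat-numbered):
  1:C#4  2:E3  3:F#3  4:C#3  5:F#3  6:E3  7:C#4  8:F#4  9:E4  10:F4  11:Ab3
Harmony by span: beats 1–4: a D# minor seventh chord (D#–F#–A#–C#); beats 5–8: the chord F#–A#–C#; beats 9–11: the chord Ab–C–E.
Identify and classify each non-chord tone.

E3 (beat 2) — appoggiatura; E3 (beat 6) — escape tone; F4 (beat 10) — escape tone.

The harmony at that moment is D# minor seventh chord (D#, F#, A#, C#); E3 is not a chord tone.
It is approached by leap down from C#4 and left by step up to F#3.
Leap in, step out — an appoggiatura.
The harmony at that moment is F# major triad (F#, A#, C#); E3 is not a chord tone.
It is approached by step down from F#3 and left by leap up to C#4.
Step in, leap out — an escape tone.
The harmony at that moment is Ab augmented triad (Ab, C, E); F4 is not a chord tone.
It is approached by step up from E4 and left by leap down to Ab3.
Step in, leap out — an escape tone.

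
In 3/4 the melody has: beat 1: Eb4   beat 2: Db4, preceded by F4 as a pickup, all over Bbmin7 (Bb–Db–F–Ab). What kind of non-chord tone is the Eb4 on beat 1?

Passing tone.

The harmony at that moment is Bb minor seventh chord (Bb, Db, F, Ab); Eb4 is not a chord tone.
It is approached by step down from F4 and left by step down to Db4.
Step in, step out in the same direction — a passing tone.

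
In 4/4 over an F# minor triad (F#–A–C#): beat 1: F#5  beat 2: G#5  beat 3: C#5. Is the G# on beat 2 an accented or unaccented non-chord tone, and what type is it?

The harmony at that moment is F# minor triad (F#, A, C#); G#5 is not a chord tone.
It is approached by step up from F#5 and left by leap down to C#5.
Step in, leap out — an escape tone.
It falls on a weak beat, so it is unaccented.

Unaccented escape tone.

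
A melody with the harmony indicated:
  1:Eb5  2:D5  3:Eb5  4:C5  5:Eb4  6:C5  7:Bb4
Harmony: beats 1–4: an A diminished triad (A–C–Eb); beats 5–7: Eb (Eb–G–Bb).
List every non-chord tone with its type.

The harmony at that moment is A diminished triad (A, C, Eb); D5 is not a chord tone.
It is approached by step down from Eb5 and left by step up to Eb5.
Step away and step back to the same note — a neighbor tone (lower neighbor).
The harmony at that moment is Eb major triad (Eb, G, Bb); C5 is not a chord tone.
It is approached by leap up from Eb4 and left by step down to Bb4.
Leap in, step out — an appoggiatura.

D5 (beat 2) — neighbor tone; C5 (beat 6) — appoggiatura.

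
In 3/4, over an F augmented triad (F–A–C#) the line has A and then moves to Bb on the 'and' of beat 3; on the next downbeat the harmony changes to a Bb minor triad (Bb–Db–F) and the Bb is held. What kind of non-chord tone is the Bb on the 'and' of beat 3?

The harmony at that moment is F augmented triad (F, A, C#); Bb is not a chord tone.
It is approached by step up from A and then sustained as the same pitch into the next harmony.
Arriving early and becoming a chord tone when the harmony changes — an anticipation.

Anticipation.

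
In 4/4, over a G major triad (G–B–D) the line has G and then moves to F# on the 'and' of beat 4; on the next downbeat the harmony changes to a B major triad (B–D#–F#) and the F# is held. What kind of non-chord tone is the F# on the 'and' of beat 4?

Anticipation.

The harmony at that moment is G major triad (G, B, D); F# is not a chord tone.
It is approached by step down from G and then sustained as the same pitch into the next harmony.
Arriving early and becoming a chord tone when the harmony changes — an anticipation.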